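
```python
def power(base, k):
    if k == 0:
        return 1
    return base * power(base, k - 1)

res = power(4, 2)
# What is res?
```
Call trace:
power(base=4, k=2)
  power(base=4, k=1)
    power(base=4, k=0)
    -> return 1
  -> return 4
-> return 16

Final answer: 16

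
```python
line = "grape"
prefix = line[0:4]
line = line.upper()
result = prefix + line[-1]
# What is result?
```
Trace:
  line='grape'
  line='grape', prefix='grap'
  line='GRAPE', prefix='grap'
  line='GRAPE', prefix='grap', result='grapE'

Final answer: 'grapE'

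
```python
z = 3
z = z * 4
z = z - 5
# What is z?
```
Trace:
  z=3
  z=12
  z=7

Final answer: 7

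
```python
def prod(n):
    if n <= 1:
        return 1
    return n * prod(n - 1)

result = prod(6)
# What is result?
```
Call trace:
prod(n=6)
  prod(n=5)
    prod(n=4)
      prod(n=3)
        prod(n=2)
          prod(n=1)
          -> return 1
        -> return 2
      -> return 6
    -> return 24
  -> return 120
-> return 720

Final answer: 720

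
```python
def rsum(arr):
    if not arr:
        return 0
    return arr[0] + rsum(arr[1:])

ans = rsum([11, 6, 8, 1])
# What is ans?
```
Call trace:
rsum(arr=[11, 6, 8, 1])
  rsum(arr=[6, 8, 1])
    rsum(arr=[8, 1])
      rsum(arr=[1])
        rsum(arr=[])
        -> return 0
      -> return 1
    -> return 9
  -> return 15
-> return 26

Final answer: 26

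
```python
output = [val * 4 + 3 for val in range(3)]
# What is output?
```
Trace:
  val=0
  val=1
  val=2
  output=[3, 7, 11]

Final answer: [3, 7, 11]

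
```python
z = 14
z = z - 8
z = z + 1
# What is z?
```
Trace:
  z=14
  z=6
  z=7

Final answer: 7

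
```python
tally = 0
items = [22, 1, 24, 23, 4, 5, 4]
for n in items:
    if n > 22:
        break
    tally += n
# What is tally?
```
Trace:
  tally=0
  tally=22, n=22
  tally=23, n=1
  tally=23, n=24

Final answer: 23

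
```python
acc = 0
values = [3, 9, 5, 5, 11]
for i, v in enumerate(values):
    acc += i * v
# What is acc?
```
Trace:
  acc=0
  acc=0, i=0, v=3
  acc=9, i=1, v=9
  acc=19, i=2, v=5
  acc=34, i=3, v=5
  acc=78, i=4, v=11

Final answer: 78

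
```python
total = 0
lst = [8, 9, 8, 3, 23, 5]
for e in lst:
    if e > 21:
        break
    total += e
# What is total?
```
Trace:
  total=0
  total=8, e=8
  total=17, e=9
  total=25, e=8
  total=28, e=3
  total=28, e=23

Final answer: 28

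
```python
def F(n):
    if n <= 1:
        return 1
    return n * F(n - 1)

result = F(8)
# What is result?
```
Call trace:
F(n=8)
  F(n=7)
    F(n=6)
      F(n=5)
        F(n=4)
          F(n=3)
            F(n=2)
              F(n=1)
              -> return 1
            -> return 2
          -> return 6
        -> return 24
      -> return 120
    -> return 720
  -> return 5040
-> return 40320

Final answer: 40320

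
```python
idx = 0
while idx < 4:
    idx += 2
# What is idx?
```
Trace:
  idx=0
  idx=2
  idx=4

Final answer: 4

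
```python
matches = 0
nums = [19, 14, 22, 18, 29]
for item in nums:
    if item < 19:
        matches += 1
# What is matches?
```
Trace:
  matches=0
  matches=0, item=19
  matches=1, item=14
  matches=1, item=22
  matches=2, item=18
  matches=2, item=29

Final answer: 2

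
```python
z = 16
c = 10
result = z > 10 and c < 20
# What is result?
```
Trace:
  z=16
  z=16, c=10
  z=16, c=10, result=True

Final answer: True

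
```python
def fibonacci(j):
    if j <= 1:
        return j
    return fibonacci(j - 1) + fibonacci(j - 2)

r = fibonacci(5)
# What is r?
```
Call trace (a repeated sub-call is expanded the first time; later identical calls just restate its return value):
fibonacci(j=5)
  fibonacci(j=4)
    fibonacci(j=3)
      fibonacci(j=2)
        fibonacci(j=1)
        -> return 1
        fibonacci(j=0)
        -> return 0
      -> return 1
      fibonacci(j=1)
      -> return 1
    -> return 2
    fibonacci(j=2) -> return 1  (same call as traced above)
  -> return 3
  fibonacci(j=3) -> return 2  (same call as traced above)
-> return 5

Final answer: 5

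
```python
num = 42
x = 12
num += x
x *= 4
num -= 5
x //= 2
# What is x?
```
Trace:
  num=42
  num=42, x=12
  num=54, x=12
  num=54, x=48
  num=49, x=48
  num=49, x=24

Final answer: 24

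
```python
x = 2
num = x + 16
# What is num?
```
Trace:
  x=2
  x=2, num=18

Final answer: 18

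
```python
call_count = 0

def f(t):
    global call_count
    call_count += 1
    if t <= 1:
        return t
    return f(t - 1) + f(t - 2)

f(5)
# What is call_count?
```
Call trace (a repeated sub-call is expanded the first time; later identical calls just restate its return value):
f(t=5)
  f(t=4)
    f(t=3)
      f(t=2)
        f(t=1)
        -> return 1
        f(t=0)
        -> return 0
      -> return 1
      f(t=1)
      -> return 1
    -> return 2
    f(t=2) -> return 1  (same call as traced above)
  -> return 3
  f(t=3) -> return 2  (same call as traced above)
-> return 5

call_count is incremented once per call, so count the calls in each subtree. Let C(t) = number of calls made by f(t).
C(0) = C(1) = 1 (base case, no recursion); C(t) = 1 + C(t - 1) + C(t - 2) otherwise.
C(2) = 1 + C(1) + C(0) = 1 + 1 + 1 = 3
C(3) = 1 + C(2) + C(1) = 1 + 3 + 1 = 5
C(4) = 1 + C(3) + C(2) = 1 + 5 + 3 = 9
C(5) = 1 + C(4) + C(3) = 1 + 9 + 5 = 15
call_count = C(5) = 15

Final answer: 15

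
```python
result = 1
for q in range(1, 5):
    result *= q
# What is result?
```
Trace:
  result=1
  result=1, q=1
  result=2, q=2
  result=6, q=3
  result=24, q=4

Final answer: 24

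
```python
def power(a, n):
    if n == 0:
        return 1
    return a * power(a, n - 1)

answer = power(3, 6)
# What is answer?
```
Call trace:
power(a=3, n=6)
  power(a=3, n=5)
    power(a=3, n=4)
      power(a=3, n=3)
        power(a=3, n=2)
          power(a=3, n=1)
            power(a=3, n=0)
            -> return 1
          -> return 3
        -> return 9
      -> return 27
    -> return 81
  -> return 243
-> return 729

Final answer: 729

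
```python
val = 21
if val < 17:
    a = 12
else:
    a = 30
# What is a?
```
Trace:
  val=21
  val=21, a=30

Final answer: 30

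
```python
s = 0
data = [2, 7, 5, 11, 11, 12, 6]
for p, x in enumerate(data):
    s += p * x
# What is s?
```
Trace:
  s=0
  s=0, p=0, x=2
  s=7, p=1, x=7
  s=17, p=2, x=5
  s=50, p=3, x=11
  s=94, p=4, x=11
  s=154, p=5, x=12
  s=190, p=6, x=6

Final answer: 190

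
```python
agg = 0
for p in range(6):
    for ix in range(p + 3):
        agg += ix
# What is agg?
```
Trace:
  agg=0
  agg=0, p=0, ix=0
  agg=1, p=0, ix=1
  agg=3, p=0, ix=2
  agg=3, p=1, ix=0
  agg=4, p=1, ix=1
  agg=6, p=1, ix=2
  agg=9, p=1, ix=3
  agg=9, p=2, ix=0
  agg=10, p=2, ix=1
  agg=12, p=2, ix=2
  agg=15, p=2, ix=3
  agg=19, p=2, ix=4
  agg=19, p=3, ix=0
  agg=20, p=3, ix=1
  agg=22, p=3, ix=2
  agg=25, p=3, ix=3
  agg=29, p=3, ix=4
  agg=34, p=3, ix=5
  agg=34, p=4, ix=0
  agg=35, p=4, ix=1
  agg=37, p=4, ix=2
  agg=40, p=4, ix=3
  agg=44, p=4, ix=4
  agg=49, p=4, ix=5
  agg=55, p=4, ix=6
  agg=55, p=5, ix=0
  agg=56, p=5, ix=1
  agg=58, p=5, ix=2
  agg=61, p=5, ix=3
  agg=65, p=5, ix=4
  agg=70, p=5, ix=5
  agg=76, p=5, ix=6
  agg=83, p=5, ix=7

Final answer: 83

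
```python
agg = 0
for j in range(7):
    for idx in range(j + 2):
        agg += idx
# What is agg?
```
Trace:
  agg=0
  agg=0, j=0, idx=0
  agg=1, j=0, idx=1
  agg=1, j=1, idx=0
  agg=2, j=1, idx=1
  agg=4, j=1, idx=2
  agg=4, j=2, idx=0
  agg=5, j=2, idx=1
  agg=7, j=2, idx=2
  agg=10, j=2, idx=3
  agg=10, j=3, idx=0
  agg=11, j=3, idx=1
  agg=13, j=3, idx=2
  agg=16, j=3, idx=3
  agg=20, j=3, idx=4
  agg=20, j=4, idx=0
  agg=21, j=4, idx=1
  agg=23, j=4, idx=2
  agg=26, j=4, idx=3
  agg=30, j=4, idx=4
  agg=35, j=4, idx=5
  agg=35, j=5, idx=0
  agg=36, j=5, idx=1
  agg=38, j=5, idx=2
  agg=41, j=5, idx=3
  agg=45, j=5, idx=4
  agg=50, j=5, idx=5
  agg=56, j=5, idx=6
  agg=56, j=6, idx=0
  agg=57, j=6, idx=1
  agg=59, j=6, idx=2
  agg=62, j=6, idx=3
  agg=66, j=6, idx=4
  agg=71, j=6, idx=5
  agg=77, j=6, idx=6
  agg=84, j=6, idx=7

Final answer: 84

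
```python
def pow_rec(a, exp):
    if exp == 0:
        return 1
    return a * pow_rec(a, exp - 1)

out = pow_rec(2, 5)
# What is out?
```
Call trace:
pow_rec(a=2, exp=5)
  pow_rec(a=2, exp=4)
    pow_rec(a=2, exp=3)
      pow_rec(a=2, exp=2)
        pow_rec(a=2, exp=1)
          pow_rec(a=2, exp=0)
          -> return 1
        -> return 2
      -> return 4
    -> return 8
  -> return 16
-> return 32

Final answer: 32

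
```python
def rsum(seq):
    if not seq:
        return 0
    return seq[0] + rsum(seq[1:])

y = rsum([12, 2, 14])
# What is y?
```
Call trace:
rsum(seq=[12, 2, 14])
  rsum(seq=[2, 14])
    rsum(seq=[14])
      rsum(seq=[])
      -> return 0
    -> return 14
  -> return 16
-> return 28

Final answer: 28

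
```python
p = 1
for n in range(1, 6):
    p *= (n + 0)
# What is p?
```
Trace:
  p=1
  p=1, n=1
  p=2, n=2
  p=6, n=3
  p=24, n=4
  p=120, n=5

Final answer: 120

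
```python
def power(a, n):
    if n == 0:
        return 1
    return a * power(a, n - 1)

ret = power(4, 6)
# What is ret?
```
Call trace:
power(a=4, n=6)
  power(a=4, n=5)
    power(a=4, n=4)
      power(a=4, n=3)
        power(a=4, n=2)
          power(a=4, n=1)
            power(a=4, n=0)
            -> return 1
          -> return 4
        -> return 16
      -> return 64
    -> return 256
  -> return 1024
-> return 4096

Final answer: 4096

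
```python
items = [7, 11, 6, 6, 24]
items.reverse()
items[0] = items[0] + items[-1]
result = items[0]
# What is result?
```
Trace:
  items=[7, 11, 6, 6, 24]
  items=[24, 6, 6, 11, 7]
  items=[31, 6, 6, 11, 7]
  items=[31, 6, 6, 11, 7], result=31

Final answer: 31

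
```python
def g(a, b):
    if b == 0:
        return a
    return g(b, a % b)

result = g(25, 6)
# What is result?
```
Call trace:
g(a=25, b=6)
  g(a=6, b=1)
    g(a=1, b=0)
    -> return 1
  -> return 1
-> return 1

Final answer: 1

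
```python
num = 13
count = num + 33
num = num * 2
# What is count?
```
Trace:
  num=13
  num=13, count=46
  num=26, count=46

Final answer: 46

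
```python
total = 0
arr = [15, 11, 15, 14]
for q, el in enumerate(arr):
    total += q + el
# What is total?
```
Trace:
  total=0
  total=15, q=0, el=15
  total=27, q=1, el=11
  total=44, q=2, el=15
  total=61, q=3, el=14

Final answer: 61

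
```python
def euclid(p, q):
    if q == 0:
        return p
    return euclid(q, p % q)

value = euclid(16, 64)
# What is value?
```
Call trace:
euclid(p=16, q=64)
  euclid(p=64, q=16)
    euclid(p=16, q=0)
    -> return 16
  -> return 16
-> return 16

Final answer: 16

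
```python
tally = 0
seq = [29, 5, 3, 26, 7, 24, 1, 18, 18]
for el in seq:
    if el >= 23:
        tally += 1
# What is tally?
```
Trace:
  tally=0
  tally=1, el=29
  tally=1, el=5
  tally=1, el=3
  tally=2, el=26
  tally=2, el=7
  tally=3, el=24
  tally=3, el=1
  tally=3, el=18
  tally=3, el=18

Final answer: 3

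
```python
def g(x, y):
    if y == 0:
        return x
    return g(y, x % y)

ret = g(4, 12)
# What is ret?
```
Call trace:
g(x=4, y=12)
  g(x=12, y=4)
    g(x=4, y=0)
    -> return 4
  -> return 4
-> return 4

Final answer: 4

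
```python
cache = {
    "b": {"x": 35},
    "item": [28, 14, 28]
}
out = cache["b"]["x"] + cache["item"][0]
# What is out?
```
Trace:
  cache={'b': {'x': 35}, 'item': [28, 14, 28]}
  cache={'b': {'x': 35}, 'item': [28, 14, 28]}, out=63

Final answer: 63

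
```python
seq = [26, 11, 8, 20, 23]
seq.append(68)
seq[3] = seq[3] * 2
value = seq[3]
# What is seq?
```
Trace:
  seq=[26, 11, 8, 20, 23]
  seq=[26, 11, 8, 20, 23, 68]
  seq=[26, 11, 8, 40, 23, 68]
  seq=[26, 11, 8, 40, 23, 68], value=40

Final answer: [26, 11, 8, 40, 23, 68]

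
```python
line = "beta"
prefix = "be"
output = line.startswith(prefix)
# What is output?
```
Trace:
  line='beta'
  line='beta', prefix='be'
  line='beta', prefix='be', output=True

Final answer: True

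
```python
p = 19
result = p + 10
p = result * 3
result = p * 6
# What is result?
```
Trace:
  p=19
  p=19, result=29
  p=87, result=29
  p=87, result=522

Final answer: 522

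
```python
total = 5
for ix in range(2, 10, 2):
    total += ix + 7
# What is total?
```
Trace:
  total=5
  total=14, ix=2
  total=25, ix=4
  total=38, ix=6
  total=53, ix=8

Final answer: 53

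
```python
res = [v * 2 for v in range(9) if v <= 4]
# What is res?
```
Trace:
  v=0
  v=1
  v=2
  v=3
  v=4
  v=5
  v=6
  v=7
  v=8
  res=[0, 2, 4, 6, 8]

Final answer: [0, 2, 4, 6, 8]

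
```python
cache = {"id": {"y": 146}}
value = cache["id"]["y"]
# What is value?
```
Trace:
  cache={'id': {'y': 146}}
  cache={'id': {'y': 146}}, value=146

Final answer: 146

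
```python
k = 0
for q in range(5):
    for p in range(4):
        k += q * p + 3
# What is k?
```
Trace:
  k=0
  k=3, q=0, p=0
  k=6, q=0, p=1
  k=9, q=0, p=2
  k=12, q=0, p=3
  k=15, q=1, p=0
  k=19, q=1, p=1
  k=24, q=1, p=2
  k=30, q=1, p=3
  k=33, q=2, p=0
  k=38, q=2, p=1
  k=45, q=2, p=2
  k=54, q=2, p=3
  k=57, q=3, p=0
  k=63, q=3, p=1
  k=72, q=3, p=2
  k=84, q=3, p=3
  k=87, q=4, p=0
  k=94, q=4, p=1
  k=105, q=4, p=2
  k=120, q=4, p=3

Final answer: 120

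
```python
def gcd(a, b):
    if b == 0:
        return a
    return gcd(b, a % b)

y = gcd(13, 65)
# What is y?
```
Call trace:
gcd(a=13, b=65)
  gcd(a=65, b=13)
    gcd(a=13, b=0)
    -> return 13
  -> return 13
-> return 13

Final answer: 13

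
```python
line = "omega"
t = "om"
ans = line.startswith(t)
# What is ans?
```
Trace:
  line='omega'
  line='omega', t='om'
  line='omega', t='om', ans=True

Final answer: True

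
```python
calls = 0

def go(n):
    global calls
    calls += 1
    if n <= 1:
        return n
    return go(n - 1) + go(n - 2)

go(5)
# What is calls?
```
Call trace (a repeated sub-call is expanded the first time; later identical calls just restate its return value):
go(n=5)
  go(n=4)
    go(n=3)
      go(n=2)
        go(n=1)
        -> return 1
        go(n=0)
        -> return 0
      -> return 1
      go(n=1)
      -> return 1
    -> return 2
    go(n=2) -> return 1  (same call as traced above)
  -> return 3
  go(n=3) -> return 2  (same call as traced above)
-> return 5

calls is incremented once per call, so count the calls in each subtree. Let C(n) = number of calls made by go(n).
C(0) = C(1) = 1 (base case, no recursion); C(n) = 1 + C(n - 1) + C(n - 2) otherwise.
C(2) = 1 + C(1) + C(0) = 1 + 1 + 1 = 3
C(3) = 1 + C(2) + C(1) = 1 + 3 + 1 = 5
C(4) = 1 + C(3) + C(2) = 1 + 5 + 3 = 9
C(5) = 1 + C(4) + C(3) = 1 + 9 + 5 = 15
calls = C(5) = 15

Final answer: 15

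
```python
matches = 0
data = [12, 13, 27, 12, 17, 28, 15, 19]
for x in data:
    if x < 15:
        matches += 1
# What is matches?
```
Trace:
  matches=0
  matches=1, x=12
  matches=2, x=13
  matches=2, x=27
  matches=3, x=12
  matches=3, x=17
  matches=3, x=28
  matches=3, x=15
  matches=3, x=19

Final answer: 3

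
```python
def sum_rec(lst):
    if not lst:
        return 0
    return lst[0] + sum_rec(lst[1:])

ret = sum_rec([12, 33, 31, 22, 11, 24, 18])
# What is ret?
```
Call trace:
sum_rec(lst=[12, 33, 31, 22, 11, 24, 18])
  sum_rec(lst=[33, 31, 22, 11, 24, 18])
    sum_rec(lst=[31, 22, 11, 24, 18])
      sum_rec(lst=[22, 11, 24, 18])
        sum_rec(lst=[11, 24, 18])
          sum_rec(lst=[24, 18])
            sum_rec(lst=[18])
              sum_rec(lst=[])
              -> return 0
            -> return 18
          -> return 42
        -> return 53
      -> return 75
    -> return 106
  -> return 139
-> return 151

Final answer: 151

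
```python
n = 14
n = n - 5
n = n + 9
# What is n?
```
Trace:
  n=14
  n=9
  n=18

Final answer: 18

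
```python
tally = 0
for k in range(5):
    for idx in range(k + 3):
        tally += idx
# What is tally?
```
Trace:
  tally=0
  tally=0, k=0, idx=0
  tally=1, k=0, idx=1
  tally=3, k=0, idx=2
  tally=3, k=1, idx=0
  tally=4, k=1, idx=1
  tally=6, k=1, idx=2
  tally=9, k=1, idx=3
  tally=9, k=2, idx=0
  tally=10, k=2, idx=1
  tally=12, k=2, idx=2
  tally=15, k=2, idx=3
  tally=19, k=2, idx=4
  tally=19, k=3, idx=0
  tally=20, k=3, idx=1
  tally=22, k=3, idx=2
  tally=25, k=3, idx=3
  tally=29, k=3, idx=4
  tally=34, k=3, idx=5
  tally=34, k=4, idx=0
  tally=35, k=4, idx=1
  tally=37, k=4, idx=2
  tally=40, k=4, idx=3
  tally=44, k=4, idx=4
  tally=49, k=4, idx=5
  tally=55, k=4, idx=6

Final answer: 55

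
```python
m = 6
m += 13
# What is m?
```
Trace:
  m=6
  m=19

Final answer: 19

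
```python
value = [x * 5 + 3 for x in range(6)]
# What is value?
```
Trace:
  x=0
  x=1
  x=2
  x=3
  x=4
  x=5
  value=[3, 8, 13, 18, 23, 28]

Final answer: [3, 8, 13, 18, 23, 28]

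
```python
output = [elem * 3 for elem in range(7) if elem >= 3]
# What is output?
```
Trace:
  elem=0
  elem=1
  elem=2
  elem=3
  elem=4
  elem=5
  elem=6
  output=[9, 12, 15, 18]

Final answer: [9, 12, 15, 18]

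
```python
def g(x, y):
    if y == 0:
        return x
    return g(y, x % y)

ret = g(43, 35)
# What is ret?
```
Call trace:
g(x=43, y=35)
  g(x=35, y=8)
    g(x=8, y=3)
      g(x=3, y=2)
        g(x=2, y=1)
          g(x=1, y=0)
          -> return 1
        -> return 1
      -> return 1
    -> return 1
  -> return 1
-> return 1

Final answer: 1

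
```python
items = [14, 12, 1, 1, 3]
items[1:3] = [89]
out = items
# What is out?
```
Trace:
  items=[14, 12, 1, 1, 3]
  items=[14, 89, 1, 3]
  items=[14, 89, 1, 3], out=[14, 89, 1, 3]

Final answer: [14, 89, 1, 3]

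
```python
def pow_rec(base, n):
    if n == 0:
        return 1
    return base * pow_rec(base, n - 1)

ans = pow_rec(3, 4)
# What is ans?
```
Call trace:
pow_rec(base=3, n=4)
  pow_rec(base=3, n=3)
    pow_rec(base=3, n=2)
      pow_rec(base=3, n=1)
        pow_rec(base=3, n=0)
        -> return 1
      -> return 3
    -> return 9
  -> return 27
-> return 81

Final answer: 81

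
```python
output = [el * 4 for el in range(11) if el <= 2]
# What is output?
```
Trace:
  el=0
  el=1
  el=2
  el=3
  el=4
  el=5
  el=6
  el=7
  el=8
  el=9
  el=10
  output=[0, 4, 8]

Final answer: [0, 4, 8]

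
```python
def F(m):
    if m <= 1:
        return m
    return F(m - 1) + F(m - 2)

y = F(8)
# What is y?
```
Call trace (a repeated sub-call is expanded the first time; later identical calls just restate its return value):
F(m=8)
  F(m=7)
    F(m=6)
      F(m=5)
        F(m=4)
          F(m=3)
            F(m=2)
              F(m=1)
              -> return 1
              F(m=0)
              -> return 0
            -> return 1
            F(m=1)
            -> return 1
          -> return 2
          F(m=2) -> return 1  (same call as traced above)
        -> return 3
        F(m=3) -> return 2  (same call as traced above)
      -> return 5
      F(m=4) -> return 3  (same call as traced above)
    -> return 8
    F(m=5) -> return 5  (same call as traced above)
  -> return 13
  F(m=6) -> return 8  (same call as traced above)
-> return 21

Final answer: 21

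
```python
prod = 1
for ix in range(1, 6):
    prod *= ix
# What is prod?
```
Trace:
  prod=1
  prod=1, ix=1
  prod=2, ix=2
  prod=6, ix=3
  prod=24, ix=4
  prod=120, ix=5

Final answer: 120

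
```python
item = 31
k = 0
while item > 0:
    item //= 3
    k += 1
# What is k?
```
Trace:
  item=31
  item=31, k=0
  item=10, k=1
  item=3, k=2
  item=1, k=3
  item=0, k=4

Final answer: 4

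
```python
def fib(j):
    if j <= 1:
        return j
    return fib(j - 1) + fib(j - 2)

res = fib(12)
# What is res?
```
Call trace (a repeated sub-call is expanded the first time; later identical calls just restate its return value):
fib(j=12)
  fib(j=11)
    fib(j=10)
      fib(j=9)
        fib(j=8)
          fib(j=7)
            fib(j=6)
              fib(j=5)
                fib(j=4)
                  fib(j=3)
                    fib(j=2)
                      fib(j=1)
                      -> return 1
                      fib(j=0)
                      -> return 0
                    -> return 1
                    fib(j=1)
                    -> return 1
                  -> return 2
                  fib(j=2) -> return 1  (same call as traced above)
                -> return 3
                fib(j=3) -> return 2  (same call as traced above)
              -> return 5
              fib(j=4) -> return 3  (same call as traced above)
            -> return 8
            fib(j=5) -> return 5  (same call as traced above)
          -> return 13
          fib(j=6) -> return 8  (same call as traced above)
        -> return 21
        fib(j=7) -> return 13  (same call as traced above)
      -> return 34
      fib(j=8) -> return 21  (same call as traced above)
    -> return 55
    fib(j=9) -> return 34  (same call as traced above)
  -> return 89
  fib(j=10) -> return 55  (same call as traced above)
-> return 144

Final answer: 144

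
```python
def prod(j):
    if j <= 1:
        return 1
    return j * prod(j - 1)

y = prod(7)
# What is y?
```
Call trace:
prod(j=7)
  prod(j=6)
    prod(j=5)
      prod(j=4)
        prod(j=3)
          prod(j=2)
            prod(j=1)
            -> return 1
          -> return 2
        -> return 6
      -> return 24
    -> return 120
  -> return 720
-> return 5040

Final answer: 5040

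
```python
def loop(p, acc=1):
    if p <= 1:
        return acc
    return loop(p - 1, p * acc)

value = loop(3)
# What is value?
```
Call trace:
loop(p=3, acc=1)
  loop(p=2, acc=3)
    loop(p=1, acc=6)
    -> return 6
  -> return 6
-> return 6

Final answer: 6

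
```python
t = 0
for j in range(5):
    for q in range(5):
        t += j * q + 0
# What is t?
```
Trace:
  t=0
  t=0, j=0, q=0
  t=0, j=0, q=1
  t=0, j=0, q=2
  t=0, j=0, q=3
  t=0, j=0, q=4
  t=0, j=1, q=0
  t=1, j=1, q=1
  t=3, j=1, q=2
  t=6, j=1, q=3
  t=10, j=1, q=4
  t=10, j=2, q=0
  t=12, j=2, q=1
  t=16, j=2, q=2
  t=22, j=2, q=3
  t=30, j=2, q=4
  t=30, j=3, q=0
  t=33, j=3, q=1
  t=39, j=3, q=2
  t=48, j=3, q=3
  t=60, j=3, q=4
  t=60, j=4, q=0
  t=64, j=4, q=1
  t=72, j=4, q=2
  t=84, j=4, q=3
  t=100, j=4, q=4

Final answer: 100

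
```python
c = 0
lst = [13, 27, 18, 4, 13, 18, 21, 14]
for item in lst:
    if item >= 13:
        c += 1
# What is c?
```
Trace:
  c=0
  c=1, item=13
  c=2, item=27
  c=3, item=18
  c=3, item=4
  c=4, item=13
  c=5, item=18
  c=6, item=21
  c=7, item=14

Final answer: 7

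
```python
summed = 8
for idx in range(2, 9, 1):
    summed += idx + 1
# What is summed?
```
Trace:
  summed=8
  summed=11, idx=2
  summed=15, idx=3
  summed=20, idx=4
  summed=26, idx=5
  summed=33, idx=6
  summed=41, idx=7
  summed=50, idx=8

Final answer: 50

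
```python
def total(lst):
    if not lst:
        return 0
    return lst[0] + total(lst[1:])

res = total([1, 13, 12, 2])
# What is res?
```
Call trace:
total(lst=[1, 13, 12, 2])
  total(lst=[13, 12, 2])
    total(lst=[12, 2])
      total(lst=[2])
        total(lst=[])
        -> return 0
      -> return 2
    -> return 14
  -> return 27
-> return 28

Final answer: 28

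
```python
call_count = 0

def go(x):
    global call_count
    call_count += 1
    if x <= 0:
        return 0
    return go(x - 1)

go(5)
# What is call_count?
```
Call trace:
go(x=5)
  go(x=4)
    go(x=3)
      go(x=2)
        go(x=1)
          go(x=0)
          -> return 0
        -> return 0
      -> return 0
    -> return 0
  -> return 0
-> return 0

call_count is incremented once per call. go is entered once for each x = 5, 4, 3, 2, 1, 0 (the x <= 0 call returns without recursing), i.e. 5 + 1 calls.
call_count = 6

Final answer: 6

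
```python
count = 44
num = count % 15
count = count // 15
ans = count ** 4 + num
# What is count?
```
Trace:
  count=44
  count=44, num=14
  count=2, num=14
  count=2, num=14, ans=30

Final answer: 2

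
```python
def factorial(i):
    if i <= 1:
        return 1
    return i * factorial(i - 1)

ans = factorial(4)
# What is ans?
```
Call trace:
factorial(i=4)
  factorial(i=3)
    factorial(i=2)
      factorial(i=1)
      -> return 1
    -> return 2
  -> return 6
-> return 24

Final answer: 24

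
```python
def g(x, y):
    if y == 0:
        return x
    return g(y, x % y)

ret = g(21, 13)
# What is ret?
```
Call trace:
g(x=21, y=13)
  g(x=13, y=8)
    g(x=8, y=5)
      g(x=5, y=3)
        g(x=3, y=2)
          g(x=2, y=1)
            g(x=1, y=0)
            -> return 1
          -> return 1
        -> return 1
      -> return 1
    -> return 1
  -> return 1
-> return 1

Final answer: 1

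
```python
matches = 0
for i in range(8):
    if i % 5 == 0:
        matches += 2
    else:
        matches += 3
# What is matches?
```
Trace:
  matches=0
  matches=2, i=0
  matches=5, i=1
  matches=8, i=2
  matches=11, i=3
  matches=14, i=4
  matches=16, i=5
  matches=19, i=6
  matches=22, i=7

Final answer: 22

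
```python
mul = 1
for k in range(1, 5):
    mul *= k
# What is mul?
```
Trace:
  mul=1
  mul=1, k=1
  mul=2, k=2
  mul=6, k=3
  mul=24, k=4

Final answer: 24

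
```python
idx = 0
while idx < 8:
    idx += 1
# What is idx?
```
Trace:
  idx=0
  idx=1
  idx=2
  idx=3
  idx=4
  idx=5
  idx=6
  idx=7
  idx=8

Final answer: 8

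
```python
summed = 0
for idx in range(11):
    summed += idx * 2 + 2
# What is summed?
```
Trace:
  summed=0
  summed=2, idx=0
  summed=6, idx=1
  summed=12, idx=2
  summed=20, idx=3
  summed=30, idx=4
  summed=42, idx=5
  summed=56, idx=6
  summed=72, idx=7
  summed=90, idx=8
  summed=110, idx=9
  summed=132, idx=10

Final answer: 132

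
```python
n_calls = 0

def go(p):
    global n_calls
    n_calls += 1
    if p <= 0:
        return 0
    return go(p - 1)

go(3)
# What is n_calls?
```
Call trace:
go(p=3)
  go(p=2)
    go(p=1)
      go(p=0)
      -> return 0
    -> return 0
  -> return 0
-> return 0

n_calls is incremented once per call. go is entered once for each p = 3, 2, 1, 0 (the p <= 0 call returns without recursing), i.e. 3 + 1 calls.
n_calls = 4

Final answer: 4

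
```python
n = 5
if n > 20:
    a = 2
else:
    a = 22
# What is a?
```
Trace:
  n=5
  n=5, a=22

Final answer: 22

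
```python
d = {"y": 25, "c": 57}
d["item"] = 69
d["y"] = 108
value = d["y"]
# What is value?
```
Trace:
  d={'y': 25, 'c': 57}
  d={'y': 25, 'c': 57, 'item': 69}
  d={'y': 108, 'c': 57, 'item': 69}
  d={'y': 108, 'c': 57, 'item': 69}, value=108

Final answer: 108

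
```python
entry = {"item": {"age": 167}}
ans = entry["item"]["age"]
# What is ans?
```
Trace:
  entry={'item': {'age': 167}}
  entry={'item': {'age': 167}}, ans=167

Final answer: 167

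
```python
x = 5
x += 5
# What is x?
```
Trace:
  x=5
  x=10

Final answer: 10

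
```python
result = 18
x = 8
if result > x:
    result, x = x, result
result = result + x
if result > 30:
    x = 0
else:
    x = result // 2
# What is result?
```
Trace:
  result=18
  result=18, x=8
  result=8, x=18
  result=26, x=18
  result=26, x=13

Final answer: 26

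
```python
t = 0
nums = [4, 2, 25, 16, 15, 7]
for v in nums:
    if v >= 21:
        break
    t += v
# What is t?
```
Trace:
  t=0
  t=4, v=4
  t=6, v=2
  t=6, v=25

Final answer: 6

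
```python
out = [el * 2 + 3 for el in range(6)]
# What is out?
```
Trace:
  el=0
  el=1
  el=2
  el=3
  el=4
  el=5
  out=[3, 5, 7, 9, 11, 13]

Final answer: [3, 5, 7, 9, 11, 13]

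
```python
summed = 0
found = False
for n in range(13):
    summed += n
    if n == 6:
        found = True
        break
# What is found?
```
Trace:
  summed=0
  summed=0, found=False
  summed=0, found=False, n=0
  summed=1, found=False, n=1
  summed=3, found=False, n=2
  summed=6, found=False, n=3
  summed=10, found=False, n=4
  summed=15, found=False, n=5
  summed=21, found=True, n=6

Final answer: True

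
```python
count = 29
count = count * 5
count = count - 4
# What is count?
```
Trace:
  count=29
  count=145
  count=141

Final answer: 141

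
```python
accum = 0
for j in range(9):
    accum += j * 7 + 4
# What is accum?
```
Trace:
  accum=0
  accum=4, j=0
  accum=15, j=1
  accum=33, j=2
  accum=58, j=3
  accum=90, j=4
  accum=129, j=5
  accum=175, j=6
  accum=228, j=7
  accum=288, j=8

Final answer: 288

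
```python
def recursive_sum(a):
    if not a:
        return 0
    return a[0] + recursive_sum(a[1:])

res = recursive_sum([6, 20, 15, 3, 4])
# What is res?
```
Call trace:
recursive_sum(a=[6, 20, 15, 3, 4])
  recursive_sum(a=[20, 15, 3, 4])
    recursive_sum(a=[15, 3, 4])
      recursive_sum(a=[3, 4])
        recursive_sum(a=[4])
          recursive_sum(a=[])
          -> return 0
        -> return 4
      -> return 7
    -> return 22
  -> return 42
-> return 48

Final answer: 48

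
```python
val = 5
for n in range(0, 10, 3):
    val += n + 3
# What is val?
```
Trace:
  val=5
  val=8, n=0
  val=14, n=3
  val=23, n=6
  val=35, n=9

Final answer: 35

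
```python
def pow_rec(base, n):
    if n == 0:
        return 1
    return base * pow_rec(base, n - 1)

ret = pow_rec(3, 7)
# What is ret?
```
Call trace:
pow_rec(base=3, n=7)
  pow_rec(base=3, n=6)
    pow_rec(base=3, n=5)
      pow_rec(base=3, n=4)
        pow_rec(base=3, n=3)
          pow_rec(base=3, n=2)
            pow_rec(base=3, n=1)
              pow_rec(base=3, n=0)
              -> return 1
            -> return 3
          -> return 9
        -> return 27
      -> return 81
    -> return 243
  -> return 729
-> return 2187

Final answer: 2187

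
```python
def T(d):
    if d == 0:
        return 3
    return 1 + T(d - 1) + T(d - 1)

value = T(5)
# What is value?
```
Call trace (a repeated sub-call is expanded the first time; later identical calls just restate its return value):
T(d=5)
  T(d=4)
    T(d=3)
      T(d=2)
        T(d=1)
          T(d=0)
          -> return 3
          T(d=0)
          -> return 3
        -> return 7
        T(d=1) -> return 7  (same call as traced above)
      -> return 15
      T(d=2) -> return 15  (same call as traced above)
    -> return 31
    T(d=3) -> return 31  (same call as traced above)
  -> return 63
  T(d=4) -> return 63  (same call as traced above)
-> return 127

Final answer: 127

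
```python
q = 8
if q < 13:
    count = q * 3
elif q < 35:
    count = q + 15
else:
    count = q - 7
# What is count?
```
Trace:
  q=8
  q=8, count=24

Final answer: 24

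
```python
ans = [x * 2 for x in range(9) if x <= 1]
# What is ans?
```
Trace:
  x=0
  x=1
  x=2
  x=3
  x=4
  x=5
  x=6
  x=7
  x=8
  ans=[0, 2]

Final answer: [0, 2]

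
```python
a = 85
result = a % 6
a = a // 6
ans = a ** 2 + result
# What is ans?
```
Trace:
  a=85
  a=85, result=1
  a=14, result=1
  a=14, result=1, ans=197

Final answer: 197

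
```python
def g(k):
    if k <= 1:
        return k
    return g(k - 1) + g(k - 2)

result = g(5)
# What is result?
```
Call trace (a repeated sub-call is expanded the first time; later identical calls just restate its return value):
g(k=5)
  g(k=4)
    g(k=3)
      g(k=2)
        g(k=1)
        -> return 1
        g(k=0)
        -> return 0
      -> return 1
      g(k=1)
      -> return 1
    -> return 2
    g(k=2) -> return 1  (same call as traced above)
  -> return 3
  g(k=3) -> return 2  (same call as traced above)
-> return 5

Final answer: 5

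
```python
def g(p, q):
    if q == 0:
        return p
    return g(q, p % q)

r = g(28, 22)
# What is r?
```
Call trace:
g(p=28, q=22)
  g(p=22, q=6)
    g(p=6, q=4)
      g(p=4, q=2)
        g(p=2, q=0)
        -> return 2
      -> return 2
    -> return 2
  -> return 2
-> return 2

Final answer: 2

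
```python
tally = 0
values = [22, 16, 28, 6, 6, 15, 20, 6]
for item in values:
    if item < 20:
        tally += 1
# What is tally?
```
Trace:
  tally=0
  tally=0, item=22
  tally=1, item=16
  tally=1, item=28
  tally=2, item=6
  tally=3, item=6
  tally=4, item=15
  tally=4, item=20
  tally=5, item=6

Final answer: 5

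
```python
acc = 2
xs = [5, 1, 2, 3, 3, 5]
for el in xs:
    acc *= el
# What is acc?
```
Trace:
  acc=2
  acc=10, el=5
  acc=10, el=1
  acc=20, el=2
  acc=60, el=3
  acc=180, el=3
  acc=900, el=5

Final answer: 900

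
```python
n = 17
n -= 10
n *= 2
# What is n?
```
Trace:
  n=17
  n=7
  n=14

Final answer: 14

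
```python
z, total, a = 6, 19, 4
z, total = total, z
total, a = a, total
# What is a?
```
Trace:
  z=6, total=19, a=4
  z=19, total=6, a=4
  z=19, total=4, a=6

Final answer: 6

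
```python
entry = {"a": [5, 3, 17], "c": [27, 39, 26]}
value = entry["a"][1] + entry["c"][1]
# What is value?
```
Trace:
  entry={'a': [5, 3, 17], 'c': [27, 39, 26]}
  entry={'a': [5, 3, 17], 'c': [27, 39, 26]}, value=42

Final answer: 42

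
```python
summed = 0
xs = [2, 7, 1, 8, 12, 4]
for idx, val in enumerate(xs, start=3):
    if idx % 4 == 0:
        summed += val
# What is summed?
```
Trace:
  summed=0
  summed=0, idx=3, val=2
  summed=7, idx=4, val=7
  summed=7, idx=5, val=1
  summed=7, idx=6, val=8
  summed=7, idx=7, val=12
  summed=11, idx=8, val=4

Final answer: 11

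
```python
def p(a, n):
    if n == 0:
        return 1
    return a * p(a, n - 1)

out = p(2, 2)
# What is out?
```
Call trace:
p(a=2, n=2)
  p(a=2, n=1)
    p(a=2, n=0)
    -> return 1
  -> return 2
-> return 4

Final answer: 4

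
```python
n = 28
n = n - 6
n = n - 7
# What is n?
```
Trace:
  n=28
  n=22
  n=15

Final answer: 15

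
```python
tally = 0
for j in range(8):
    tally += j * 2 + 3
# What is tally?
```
Trace:
  tally=0
  tally=3, j=0
  tally=8, j=1
  tally=15, j=2
  tally=24, j=3
  tally=35, j=4
  tally=48, j=5
  tally=63, j=6
  tally=80, j=7

Final answer: 80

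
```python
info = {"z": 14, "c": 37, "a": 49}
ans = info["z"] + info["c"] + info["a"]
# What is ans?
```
Trace:
  info={'z': 14, 'c': 37, 'a': 49}
  info={'z': 14, 'c': 37, 'a': 49}, ans=100

Final answer: 100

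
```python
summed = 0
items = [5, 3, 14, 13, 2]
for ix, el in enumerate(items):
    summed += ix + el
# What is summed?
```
Trace:
  summed=0
  summed=5, ix=0, el=5
  summed=9, ix=1, el=3
  summed=25, ix=2, el=14
  summed=41, ix=3, el=13
  summed=47, ix=4, el=2

Final answer: 47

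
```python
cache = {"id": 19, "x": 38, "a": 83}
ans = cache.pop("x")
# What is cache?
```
Trace:
  cache={'id': 19, 'x': 38, 'a': 83}
  cache={'id': 19, 'a': 83}, ans=38

Final answer: {'id': 19, 'a': 83}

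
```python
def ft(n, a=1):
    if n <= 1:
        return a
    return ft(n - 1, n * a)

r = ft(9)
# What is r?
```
Call trace:
ft(n=9, a=1)
  ft(n=8, a=9)
    ft(n=7, a=72)
      ft(n=6, a=504)
        ft(n=5, a=3024)
          ft(n=4, a=15120)
            ft(n=3, a=60480)
              ft(n=2, a=181440)
                ft(n=1, a=362880)
                -> return 362880
              -> return 362880
            -> return 362880
          -> return 362880
        -> return 362880
      -> return 362880
    -> return 362880
  -> return 362880
-> return 362880

Final answer: 362880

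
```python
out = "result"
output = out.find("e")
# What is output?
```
Trace:
  out='result'
  out='result', output=1

Final answer: 1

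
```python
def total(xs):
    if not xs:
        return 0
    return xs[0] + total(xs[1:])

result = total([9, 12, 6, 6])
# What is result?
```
Call trace:
total(xs=[9, 12, 6, 6])
  total(xs=[12, 6, 6])
    total(xs=[6, 6])
      total(xs=[6])
        total(xs=[])
        -> return 0
      -> return 6
    -> return 12
  -> return 24
-> return 33

Final answer: 33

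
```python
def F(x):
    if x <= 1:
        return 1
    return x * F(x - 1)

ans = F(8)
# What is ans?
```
Call trace:
F(x=8)
  F(x=7)
    F(x=6)
      F(x=5)
        F(x=4)
          F(x=3)
            F(x=2)
              F(x=1)
              -> return 1
            -> return 2
          -> return 6
        -> return 24
      -> return 120
    -> return 720
  -> return 5040
-> return 40320

Final answer: 40320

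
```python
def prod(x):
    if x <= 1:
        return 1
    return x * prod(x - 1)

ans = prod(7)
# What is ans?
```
Call trace:
prod(x=7)
  prod(x=6)
    prod(x=5)
      prod(x=4)
        prod(x=3)
          prod(x=2)
            prod(x=1)
            -> return 1
          -> return 2
        -> return 6
      -> return 24
    -> return 120
  -> return 720
-> return 5040

Final answer: 5040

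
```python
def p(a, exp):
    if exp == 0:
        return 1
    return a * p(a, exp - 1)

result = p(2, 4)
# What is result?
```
Call trace:
p(a=2, exp=4)
  p(a=2, exp=3)
    p(a=2, exp=2)
      p(a=2, exp=1)
        p(a=2, exp=0)
        -> return 1
      -> return 2
    -> return 4
  -> return 8
-> return 16

Final answer: 16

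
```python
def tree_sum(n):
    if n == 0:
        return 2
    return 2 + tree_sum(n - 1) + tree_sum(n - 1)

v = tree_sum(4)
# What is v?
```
Call trace (a repeated sub-call is expanded the first time; later identical calls just restate its return value):
tree_sum(n=4)
  tree_sum(n=3)
    tree_sum(n=2)
      tree_sum(n=1)
        tree_sum(n=0)
        -> return 2
        tree_sum(n=0)
        -> return 2
      -> return 6
      tree_sum(n=1) -> return 6  (same call as traced above)
    -> return 14
    tree_sum(n=2) -> return 14  (same call as traced above)
  -> return 30
  tree_sum(n=3) -> return 30  (same call as traced above)
-> return 62

Final answer: 62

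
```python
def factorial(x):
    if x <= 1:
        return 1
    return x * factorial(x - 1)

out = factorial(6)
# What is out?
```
Call trace:
factorial(x=6)
  factorial(x=5)
    factorial(x=4)
      factorial(x=3)
        factorial(x=2)
          factorial(x=1)
          -> return 1
        -> return 2
      -> return 6
    -> return 24
  -> return 120
-> return 720

Final answer: 720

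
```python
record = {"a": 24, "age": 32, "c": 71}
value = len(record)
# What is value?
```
Trace:
  record={'a': 24, 'age': 32, 'c': 71}
  record={'a': 24, 'age': 32, 'c': 71}, value=3

Final answer: 3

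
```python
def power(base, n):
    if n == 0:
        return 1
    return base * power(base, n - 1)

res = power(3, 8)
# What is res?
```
Call trace:
power(base=3, n=8)
  power(base=3, n=7)
    power(base=3, n=6)
      power(base=3, n=5)
        power(base=3, n=4)
          power(base=3, n=3)
            power(base=3, n=2)
              power(base=3, n=1)
                power(base=3, n=0)
                -> return 1
              -> return 3
            -> return 9
          -> return 27
        -> return 81
      -> return 243
    -> return 729
  -> return 2187
-> return 6561

Final answer: 6561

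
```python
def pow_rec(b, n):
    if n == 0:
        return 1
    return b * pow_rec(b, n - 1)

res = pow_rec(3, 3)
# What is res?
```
Call trace:
pow_rec(b=3, n=3)
  pow_rec(b=3, n=2)
    pow_rec(b=3, n=1)
      pow_rec(b=3, n=0)
      -> return 1
    -> return 3
  -> return 9
-> return 27

Final answer: 27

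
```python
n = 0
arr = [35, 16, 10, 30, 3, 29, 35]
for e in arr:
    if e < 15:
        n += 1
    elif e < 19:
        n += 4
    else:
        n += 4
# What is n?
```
Trace:
  n=0
  n=4, e=35
  n=8, e=16
  n=9, e=10
  n=13, e=30
  n=14, e=3
  n=18, e=29
  n=22, e=35

Final answer: 22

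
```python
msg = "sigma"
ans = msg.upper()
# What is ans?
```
Trace:
  msg='sigma'
  msg='sigma', ans='SIGMA'

Final answer: 'SIGMA'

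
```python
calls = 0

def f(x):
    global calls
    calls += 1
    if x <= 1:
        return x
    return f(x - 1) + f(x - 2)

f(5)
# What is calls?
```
Call trace (a repeated sub-call is expanded the first time; later identical calls just restate its return value):
f(x=5)
  f(x=4)
    f(x=3)
      f(x=2)
        f(x=1)
        -> return 1
        f(x=0)
        -> return 0
      -> return 1
      f(x=1)
      -> return 1
    -> return 2
    f(x=2) -> return 1  (same call as traced above)
  -> return 3
  f(x=3) -> return 2  (same call as traced above)
-> return 5

calls is incremented once per call, so count the calls in each subtree. Let C(x) = number of calls made by f(x).
C(0) = C(1) = 1 (base case, no recursion); C(x) = 1 + C(x - 1) + C(x - 2) otherwise.
C(2) = 1 + C(1) + C(0) = 1 + 1 + 1 = 3
C(3) = 1 + C(2) + C(1) = 1 + 3 + 1 = 5
C(4) = 1 + C(3) + C(2) = 1 + 5 + 3 = 9
C(5) = 1 + C(4) + C(3) = 1 + 9 + 5 = 15
calls = C(5) = 15

Final answer: 15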